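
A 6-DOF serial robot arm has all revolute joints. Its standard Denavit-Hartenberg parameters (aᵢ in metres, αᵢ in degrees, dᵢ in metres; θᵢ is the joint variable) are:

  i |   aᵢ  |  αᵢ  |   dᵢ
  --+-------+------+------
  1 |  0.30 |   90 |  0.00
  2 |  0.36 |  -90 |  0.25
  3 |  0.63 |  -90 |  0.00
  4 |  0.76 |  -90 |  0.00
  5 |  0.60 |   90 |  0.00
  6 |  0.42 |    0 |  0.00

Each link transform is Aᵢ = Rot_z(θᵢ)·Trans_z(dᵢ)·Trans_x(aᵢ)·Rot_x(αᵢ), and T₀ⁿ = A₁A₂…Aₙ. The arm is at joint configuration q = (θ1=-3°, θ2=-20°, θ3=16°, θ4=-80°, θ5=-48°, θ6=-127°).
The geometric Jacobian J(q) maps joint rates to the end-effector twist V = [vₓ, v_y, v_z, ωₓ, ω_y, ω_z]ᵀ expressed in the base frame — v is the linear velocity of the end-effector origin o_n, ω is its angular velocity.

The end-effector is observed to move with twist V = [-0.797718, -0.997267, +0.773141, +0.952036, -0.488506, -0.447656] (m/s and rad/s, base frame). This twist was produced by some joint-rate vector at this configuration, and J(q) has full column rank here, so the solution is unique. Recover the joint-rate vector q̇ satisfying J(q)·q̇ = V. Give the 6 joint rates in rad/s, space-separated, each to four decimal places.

o_n = [1.3568, 0.0572, 0.7191]
J₁: ẑ×o_n = [-0.0572, 1.3568, 0.0000], ω = ẑ
J2: z=[-0.0523, -0.9986, 0.0000] o=[0.2996, -0.0157, 0.0000] → [-0.7181, 0.0376, 1.0520, -0.0523, -0.9986, 0.0000]
J3: z=[0.3416, -0.0179, 0.9397] o=[0.6243, -0.2831, -0.1231] → [-0.3348, 0.4006, 0.1293, 0.3416, -0.0179, 0.9397]
J4: z=[-0.2084, 0.9735, 0.0943] o=[1.2017, -0.1394, -0.3303] → [1.0030, 0.2333, -0.1920, -0.2084, 0.9735, 0.0943]
J5: z=[0.8432, 0.2276, -0.4870] o=[1.5783, -0.1227, 0.3297] → [0.1763, -0.2205, 0.2022, 0.8432, 0.2276, -0.4870]
J6: z=[-0.5076, 0.6351, -0.5822] o=[1.6843, 0.3201, 0.7203] → [-0.1539, 0.1901, 0.3415, -0.5076, 0.6351, -0.5822]
q̇ = J⁺·V = [-0.8560, 0.3590, 0.9490, -0.3820, 0.7550, 0.1370]

-0.8560 0.3590 0.9490 -0.3820 0.7550 0.1370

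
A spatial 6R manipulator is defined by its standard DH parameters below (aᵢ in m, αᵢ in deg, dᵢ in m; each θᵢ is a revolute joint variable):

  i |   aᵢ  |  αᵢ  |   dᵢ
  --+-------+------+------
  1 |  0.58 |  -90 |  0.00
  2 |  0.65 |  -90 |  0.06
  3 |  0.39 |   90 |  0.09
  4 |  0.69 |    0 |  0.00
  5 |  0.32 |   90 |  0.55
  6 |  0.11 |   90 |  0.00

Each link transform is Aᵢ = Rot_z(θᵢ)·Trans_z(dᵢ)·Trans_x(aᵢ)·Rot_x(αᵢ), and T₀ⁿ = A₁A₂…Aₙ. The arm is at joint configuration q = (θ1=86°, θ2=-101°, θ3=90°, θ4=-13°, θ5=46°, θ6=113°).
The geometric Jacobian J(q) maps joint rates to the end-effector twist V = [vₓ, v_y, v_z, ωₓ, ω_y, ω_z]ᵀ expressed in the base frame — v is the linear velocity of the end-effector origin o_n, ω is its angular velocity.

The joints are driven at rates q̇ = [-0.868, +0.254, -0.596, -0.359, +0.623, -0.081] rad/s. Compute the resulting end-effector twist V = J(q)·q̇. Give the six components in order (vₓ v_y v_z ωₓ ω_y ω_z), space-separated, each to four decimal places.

-0.1898 -1.0526 0.7691 -0.3371 -0.5466 -0.7096

o_n = [1.2606, 0.3287, 1.2937]
J₁: ẑ×o_n = [-0.3287, 1.2606, 0.0000], ω = ẑ
J2: z=[-0.9976, 0.0698, 0.0000] o=[0.0405, 0.5786, 0.0000] → [0.0902, 1.2905, 0.1642, -0.9976, 0.0698, 0.0000]
J3: z=[0.0685, 0.9792, 0.1908] o=[-0.0280, 0.4590, 0.6381] → [0.6669, 0.2010, -1.2709, 0.0685, 0.9792, 0.1908]
J4: z=[-0.0133, -0.1903, 0.9816] o=[0.3672, 0.5200, 0.6552] → [0.0663, 0.8856, 0.1726, -0.0133, -0.1903, 0.9816]
J5: z=[-0.0133, -0.1903, 0.9816] o=[1.0272, 0.3211, 0.6256] → [-0.1346, 0.2380, 0.0443, -0.0133, -0.1903, 0.9816]
J6: z=[0.4859, -0.8592, -0.1600] o=[1.2995, 0.3683, 1.1988] → [-0.0879, -0.0399, -0.0527, 0.4859, -0.8592, -0.1600]
V = J·q̇ = [-0.1898, -1.0526, 0.7691, -0.3371, -0.5466, -0.7096]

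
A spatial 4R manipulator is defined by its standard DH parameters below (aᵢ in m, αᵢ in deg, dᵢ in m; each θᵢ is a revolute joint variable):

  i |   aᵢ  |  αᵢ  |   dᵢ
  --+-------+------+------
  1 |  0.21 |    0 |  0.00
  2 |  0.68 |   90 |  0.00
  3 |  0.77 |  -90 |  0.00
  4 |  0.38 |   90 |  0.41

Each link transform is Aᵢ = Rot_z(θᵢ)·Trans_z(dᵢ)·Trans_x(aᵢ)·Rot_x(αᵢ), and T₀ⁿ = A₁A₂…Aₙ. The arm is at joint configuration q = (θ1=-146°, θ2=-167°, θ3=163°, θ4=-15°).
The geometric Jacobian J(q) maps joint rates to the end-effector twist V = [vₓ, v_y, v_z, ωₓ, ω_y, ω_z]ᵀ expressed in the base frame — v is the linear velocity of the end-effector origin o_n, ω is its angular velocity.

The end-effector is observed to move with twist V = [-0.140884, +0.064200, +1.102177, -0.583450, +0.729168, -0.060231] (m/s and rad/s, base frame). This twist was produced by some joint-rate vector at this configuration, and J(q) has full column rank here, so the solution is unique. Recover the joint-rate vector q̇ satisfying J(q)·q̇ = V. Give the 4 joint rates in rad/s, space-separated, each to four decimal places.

-0.2520 -0.2510 -0.9240 -0.4630

o_n = [-0.4617, -0.5701, -0.0596]
J₁: ẑ×o_n = [0.5701, -0.4617, 0.0000], ω = ẑ
J2: z=[0.0000, 0.0000, 1.0000] o=[-0.1741, -0.1174, 0.0000] → [0.4527, -0.2876, 0.0000, 0.0000, 0.0000, 1.0000]
J3: z=[0.7314, -0.6820, 0.0000] o=[0.2897, 0.3799, 0.0000] → [0.0407, 0.0436, -1.2072, 0.7314, -0.6820, 0.0000]
J4: z=[-0.1994, -0.2138, -0.9563] o=[-0.2125, -0.1586, 0.2251] → [-0.3326, 0.1815, 0.0288, -0.1994, -0.2138, -0.9563]
q̇ = J⁺·V = [-0.2520, -0.2510, -0.9240, -0.4630]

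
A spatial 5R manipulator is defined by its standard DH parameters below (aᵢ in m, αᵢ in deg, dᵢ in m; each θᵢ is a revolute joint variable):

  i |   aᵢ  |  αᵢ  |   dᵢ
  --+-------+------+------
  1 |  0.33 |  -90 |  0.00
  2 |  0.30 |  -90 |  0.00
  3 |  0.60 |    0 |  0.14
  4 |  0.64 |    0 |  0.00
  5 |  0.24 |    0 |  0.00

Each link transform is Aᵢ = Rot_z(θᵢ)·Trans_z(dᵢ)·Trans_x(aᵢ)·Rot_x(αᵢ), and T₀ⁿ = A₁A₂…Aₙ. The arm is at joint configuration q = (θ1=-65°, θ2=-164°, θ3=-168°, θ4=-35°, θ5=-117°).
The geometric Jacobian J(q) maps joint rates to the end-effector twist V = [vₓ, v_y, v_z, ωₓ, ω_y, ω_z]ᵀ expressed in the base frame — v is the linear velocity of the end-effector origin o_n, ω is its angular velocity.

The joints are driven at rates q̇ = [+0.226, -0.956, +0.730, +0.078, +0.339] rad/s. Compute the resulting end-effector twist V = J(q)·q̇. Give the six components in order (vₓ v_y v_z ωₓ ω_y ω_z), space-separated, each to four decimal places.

1.0067 0.0350 0.5936 -0.7328 -0.6906 1.3286

o_n = [0.1836, -1.0552, -0.0562]
J₁: ẑ×o_n = [1.0552, 0.1836, -0.0000], ω = ẑ
J2: z=[0.9063, 0.4226, 0.0000] o=[0.1395, -0.2991, 0.0000] → [-0.0238, 0.0509, -0.7039, 0.9063, 0.4226, 0.0000]
J3: z=[0.1165, -0.2498, 0.9613] o=[0.0176, -0.0377, 0.0827] → [1.0128, 0.1757, -0.0771, 0.1165, -0.2498, 0.9613]
J4: z=[0.1165, -0.2498, 0.9613] o=[0.3854, -0.5313, 0.0555] → [0.5316, -0.1810, -0.1115, 0.1165, -0.2498, 0.9613]
J5: z=[0.1165, -0.2498, 0.9613] o=[0.3981, -1.1502, -0.1069] → [-0.1040, -0.2121, -0.0425, 0.1165, -0.2498, 0.9613]
V = J·q̇ = [1.0067, 0.0350, 0.5936, -0.7328, -0.6906, 1.3286]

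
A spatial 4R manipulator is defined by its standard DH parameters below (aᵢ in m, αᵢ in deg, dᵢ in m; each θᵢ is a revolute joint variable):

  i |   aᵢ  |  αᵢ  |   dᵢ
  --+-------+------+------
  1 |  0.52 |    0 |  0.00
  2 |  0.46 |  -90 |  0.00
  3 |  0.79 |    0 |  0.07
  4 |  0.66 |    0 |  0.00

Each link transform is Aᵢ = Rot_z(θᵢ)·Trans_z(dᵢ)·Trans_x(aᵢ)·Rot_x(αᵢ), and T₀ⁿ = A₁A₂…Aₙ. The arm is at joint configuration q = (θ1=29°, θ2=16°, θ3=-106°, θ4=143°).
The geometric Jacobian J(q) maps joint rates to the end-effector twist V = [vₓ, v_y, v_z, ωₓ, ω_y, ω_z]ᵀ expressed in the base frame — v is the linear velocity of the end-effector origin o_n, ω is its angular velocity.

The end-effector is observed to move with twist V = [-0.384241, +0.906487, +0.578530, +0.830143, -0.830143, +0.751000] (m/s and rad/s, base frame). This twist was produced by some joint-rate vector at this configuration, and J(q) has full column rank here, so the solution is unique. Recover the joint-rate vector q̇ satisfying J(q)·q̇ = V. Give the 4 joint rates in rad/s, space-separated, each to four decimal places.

0.6700 0.0810 -0.1850 -0.9890

o_n = [0.9493, 0.8456, 0.3622]
J₁: ẑ×o_n = [-0.8456, 0.9493, 0.0000], ω = ẑ
J2: z=[0.0000, 0.0000, 1.0000] o=[0.4548, 0.2521, 0.0000] → [-0.5935, 0.4945, 0.0000, 0.0000, 0.0000, 1.0000]
J3: z=[-0.7071, 0.7071, 0.0000] o=[0.7801, 0.5774, 0.0000] → [0.2561, 0.2561, -0.3093, -0.7071, 0.7071, 0.0000]
J4: z=[-0.7071, 0.7071, 0.0000] o=[0.5766, 0.4729, 0.7594] → [-0.2809, -0.2809, -0.5271, -0.7071, 0.7071, 0.0000]
q̇ = J⁺·V = [0.6700, 0.0810, -0.1850, -0.9890]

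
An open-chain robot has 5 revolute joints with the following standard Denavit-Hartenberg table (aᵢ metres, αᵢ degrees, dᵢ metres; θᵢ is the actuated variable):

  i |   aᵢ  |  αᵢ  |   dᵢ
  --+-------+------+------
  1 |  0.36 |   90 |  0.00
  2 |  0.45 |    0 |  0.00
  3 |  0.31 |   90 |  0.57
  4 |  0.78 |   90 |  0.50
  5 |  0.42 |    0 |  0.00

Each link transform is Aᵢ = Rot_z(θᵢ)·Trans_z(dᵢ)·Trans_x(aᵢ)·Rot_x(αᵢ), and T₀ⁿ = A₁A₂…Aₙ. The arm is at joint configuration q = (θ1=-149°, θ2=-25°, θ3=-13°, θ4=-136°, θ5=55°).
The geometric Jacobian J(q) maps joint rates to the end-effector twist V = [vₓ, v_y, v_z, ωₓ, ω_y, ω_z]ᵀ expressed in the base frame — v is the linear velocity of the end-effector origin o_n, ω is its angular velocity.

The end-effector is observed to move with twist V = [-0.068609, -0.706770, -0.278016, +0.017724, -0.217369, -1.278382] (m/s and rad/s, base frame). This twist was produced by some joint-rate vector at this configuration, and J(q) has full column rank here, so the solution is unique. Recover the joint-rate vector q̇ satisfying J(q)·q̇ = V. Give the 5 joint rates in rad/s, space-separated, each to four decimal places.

o_n = [0.1456, -0.0749, -0.5940]
J₁: ẑ×o_n = [0.0749, 0.1456, -0.0000], ω = ẑ
J2: z=[-0.5150, 0.8572, 0.0000] o=[-0.3086, -0.1854, 0.0000] → [-0.5092, -0.3059, -0.4462, -0.5150, 0.8572, 0.0000]
J3: z=[-0.5150, 0.8572, 0.0000] o=[-0.6582, -0.3955, -0.1902] → [-0.3462, -0.2080, -0.8541, -0.5150, 0.8572, 0.0000]
J4: z=[0.5277, 0.3171, -0.7880] o=[-1.1611, -0.0327, -0.3810] → [-0.1008, -0.9173, -0.4366, 0.5277, 0.3171, -0.7880]
J5: z=[0.0987, 0.8985, 0.4277] o=[-0.2392, -0.1109, -0.4296] → [-0.1631, 0.1808, -0.3422, 0.0987, 0.8985, 0.4277]
q̇ = J⁺·V = [-0.6000, -0.1080, 0.4240, 0.4750, -0.7110]

-0.6000 -0.1080 0.4240 0.4750 -0.7110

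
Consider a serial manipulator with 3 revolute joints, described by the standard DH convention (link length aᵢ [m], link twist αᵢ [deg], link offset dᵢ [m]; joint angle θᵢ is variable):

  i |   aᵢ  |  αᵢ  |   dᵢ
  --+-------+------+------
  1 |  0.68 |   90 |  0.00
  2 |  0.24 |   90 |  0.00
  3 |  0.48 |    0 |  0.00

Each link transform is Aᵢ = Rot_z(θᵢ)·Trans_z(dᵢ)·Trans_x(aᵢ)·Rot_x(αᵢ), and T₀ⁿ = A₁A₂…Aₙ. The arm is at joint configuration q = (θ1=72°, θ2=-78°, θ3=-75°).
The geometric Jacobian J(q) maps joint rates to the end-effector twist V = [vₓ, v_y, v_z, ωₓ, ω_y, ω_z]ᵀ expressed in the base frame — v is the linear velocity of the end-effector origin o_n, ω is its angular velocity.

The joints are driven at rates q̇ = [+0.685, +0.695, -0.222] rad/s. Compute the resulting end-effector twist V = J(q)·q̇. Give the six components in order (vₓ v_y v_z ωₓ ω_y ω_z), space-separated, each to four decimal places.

-0.5468 0.0816 0.1533 0.7281 -0.0082 0.7312

o_n = [-0.2074, 0.8620, -0.3563]
J₁: ẑ×o_n = [-0.8620, -0.2074, 0.0000], ω = ẑ
J2: z=[0.9511, -0.3090, 0.0000] o=[0.2101, 0.6467, 0.0000] → [0.1101, 0.3388, 0.0757, 0.9511, -0.3090, 0.0000]
J3: z=[-0.3023, -0.9303, -0.2079] o=[0.2256, 0.6942, -0.2348] → [0.1479, 0.0533, -0.4535, -0.3023, -0.9303, -0.2079]
V = J·q̇ = [-0.5468, 0.0816, 0.1533, 0.7281, -0.0082, 0.7312]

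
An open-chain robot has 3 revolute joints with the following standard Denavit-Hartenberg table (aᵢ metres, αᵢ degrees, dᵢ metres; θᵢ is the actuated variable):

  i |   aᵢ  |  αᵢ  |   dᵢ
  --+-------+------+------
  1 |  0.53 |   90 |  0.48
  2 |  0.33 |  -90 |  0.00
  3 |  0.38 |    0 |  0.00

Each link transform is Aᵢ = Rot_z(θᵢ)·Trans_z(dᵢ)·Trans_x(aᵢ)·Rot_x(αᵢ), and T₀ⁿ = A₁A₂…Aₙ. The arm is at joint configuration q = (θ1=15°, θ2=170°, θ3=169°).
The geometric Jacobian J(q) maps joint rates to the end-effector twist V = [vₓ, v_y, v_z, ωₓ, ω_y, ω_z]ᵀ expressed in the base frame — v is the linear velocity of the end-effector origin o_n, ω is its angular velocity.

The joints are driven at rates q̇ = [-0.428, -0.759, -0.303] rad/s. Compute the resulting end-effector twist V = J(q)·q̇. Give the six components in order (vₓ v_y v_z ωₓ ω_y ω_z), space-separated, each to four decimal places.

o_n = [0.5341, 0.2182, 0.4725]
J₁: ẑ×o_n = [-0.2182, 0.5341, 0.0000], ω = ẑ
J2: z=[0.2588, -0.9659, 0.0000] o=[0.5119, 0.1372, 0.4800] → [0.0072, 0.0019, 0.0424, 0.2588, -0.9659, 0.0000]
J3: z=[-0.1677, -0.0449, -0.9848] o=[0.1980, 0.0531, 0.5373] → [0.1655, -0.3418, -0.0126, -0.1677, -0.0449, -0.9848]
V = J·q̇ = [0.0378, -0.1265, -0.0283, -0.1456, 0.7468, -0.1296]

0.0378 -0.1265 -0.0283 -0.1456 0.7468 -0.1296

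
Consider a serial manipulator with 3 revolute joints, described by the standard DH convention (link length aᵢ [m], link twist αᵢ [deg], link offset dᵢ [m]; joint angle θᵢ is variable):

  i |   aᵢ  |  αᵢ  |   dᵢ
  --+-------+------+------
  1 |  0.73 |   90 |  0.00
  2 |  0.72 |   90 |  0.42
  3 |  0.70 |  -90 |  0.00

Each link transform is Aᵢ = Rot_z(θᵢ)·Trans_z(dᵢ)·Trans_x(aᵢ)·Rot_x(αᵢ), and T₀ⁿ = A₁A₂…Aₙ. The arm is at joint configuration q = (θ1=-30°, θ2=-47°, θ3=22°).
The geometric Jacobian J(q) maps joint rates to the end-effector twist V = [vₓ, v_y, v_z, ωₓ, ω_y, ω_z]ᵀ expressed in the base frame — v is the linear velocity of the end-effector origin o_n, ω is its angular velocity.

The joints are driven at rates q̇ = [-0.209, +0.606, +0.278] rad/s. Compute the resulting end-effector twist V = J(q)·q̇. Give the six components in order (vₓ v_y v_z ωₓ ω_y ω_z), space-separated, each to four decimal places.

0.0949 -0.6646 0.6191 -0.4791 -0.4232 -0.3986

o_n = [1.0997, -1.4227, -1.0012]
J₁: ẑ×o_n = [1.4227, 1.0997, -0.0000], ω = ẑ
J2: z=[-0.5000, -0.8660, 0.0000] o=[0.6322, -0.3650, 0.0000] → [0.8671, -0.5006, 0.9337, -0.5000, -0.8660, 0.0000]
J3: z=[-0.6334, 0.3657, -0.6820] o=[0.8475, -0.9743, -0.5266] → [-0.4794, -0.4727, 0.1918, -0.6334, 0.3657, -0.6820]
V = J·q̇ = [0.0949, -0.6646, 0.6191, -0.4791, -0.4232, -0.3986]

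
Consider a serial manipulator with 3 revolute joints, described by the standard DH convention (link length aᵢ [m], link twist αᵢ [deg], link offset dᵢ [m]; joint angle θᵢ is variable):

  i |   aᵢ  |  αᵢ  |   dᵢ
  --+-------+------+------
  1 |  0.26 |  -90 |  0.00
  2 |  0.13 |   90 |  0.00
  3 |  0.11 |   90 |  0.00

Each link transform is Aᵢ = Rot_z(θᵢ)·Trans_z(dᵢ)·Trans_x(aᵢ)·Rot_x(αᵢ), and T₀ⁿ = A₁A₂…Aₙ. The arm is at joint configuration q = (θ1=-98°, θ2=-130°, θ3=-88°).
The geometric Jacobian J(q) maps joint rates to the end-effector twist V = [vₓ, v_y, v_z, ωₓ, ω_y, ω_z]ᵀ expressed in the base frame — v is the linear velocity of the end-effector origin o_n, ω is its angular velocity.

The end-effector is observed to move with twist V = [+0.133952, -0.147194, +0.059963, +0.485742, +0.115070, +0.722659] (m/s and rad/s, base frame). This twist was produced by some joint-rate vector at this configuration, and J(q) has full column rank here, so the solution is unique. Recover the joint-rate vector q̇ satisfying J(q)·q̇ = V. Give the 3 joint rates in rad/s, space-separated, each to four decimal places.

o_n = [-0.1331, -0.1570, 0.1025]
J₁: ẑ×o_n = [0.1570, -0.1331, 0.0000], ω = ẑ
J2: z=[0.9903, -0.1392, 0.0000] o=[-0.0362, -0.2575, 0.0000] → [-0.0143, -0.1015, 0.0860, 0.9903, -0.1392, 0.0000]
J3: z=[0.1066, 0.7586, -0.6428] o=[-0.0246, -0.1747, 0.0996] → [0.0136, 0.0694, 0.0842, 0.1066, 0.7586, -0.6428]
q̇ = J⁺·V = [0.8750, 0.4650, 0.2370]

0.8750 0.4650 0.2370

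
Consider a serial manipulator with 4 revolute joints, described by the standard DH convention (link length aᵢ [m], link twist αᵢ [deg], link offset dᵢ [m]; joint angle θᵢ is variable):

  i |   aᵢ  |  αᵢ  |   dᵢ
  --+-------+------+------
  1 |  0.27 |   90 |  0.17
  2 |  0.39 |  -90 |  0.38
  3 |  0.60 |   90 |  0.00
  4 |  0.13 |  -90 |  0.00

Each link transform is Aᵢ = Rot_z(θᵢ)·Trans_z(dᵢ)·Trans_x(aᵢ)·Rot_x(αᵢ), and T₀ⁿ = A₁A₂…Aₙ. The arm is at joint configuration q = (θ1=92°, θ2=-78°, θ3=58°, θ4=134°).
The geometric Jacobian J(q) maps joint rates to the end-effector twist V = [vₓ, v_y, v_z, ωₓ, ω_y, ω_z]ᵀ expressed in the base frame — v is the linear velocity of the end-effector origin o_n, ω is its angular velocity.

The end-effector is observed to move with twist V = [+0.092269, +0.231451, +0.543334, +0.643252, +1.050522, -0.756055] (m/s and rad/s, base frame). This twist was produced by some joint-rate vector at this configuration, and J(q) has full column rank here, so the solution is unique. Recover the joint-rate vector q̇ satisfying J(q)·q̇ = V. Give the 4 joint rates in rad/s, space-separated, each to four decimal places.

o_n = [-0.0696, 0.4966, -0.4562]
J₁: ẑ×o_n = [-0.4966, -0.0696, 0.0000], ω = ẑ
J2: z=[0.9994, 0.0349, 0.0000] o=[-0.0094, 0.2698, 0.1700] → [-0.0219, 0.6258, 0.2287, 0.9994, 0.0349, 0.0000]
J3: z=[-0.0341, 0.9776, 0.2079] o=[0.3675, 0.3641, -0.2115] → [-0.2668, -0.0992, 0.4228, -0.0341, 0.9776, 0.2079]
J4: z=[0.5234, 0.1947, -0.8295] o=[-0.1433, 0.4124, -0.5225] → [0.0827, -0.0958, 0.0297, 0.5234, 0.1947, -0.8295]
q̇ = J⁺·V = [-0.6840, 0.5020, 0.9900, 0.3350]

-0.6840 0.5020 0.9900 0.3350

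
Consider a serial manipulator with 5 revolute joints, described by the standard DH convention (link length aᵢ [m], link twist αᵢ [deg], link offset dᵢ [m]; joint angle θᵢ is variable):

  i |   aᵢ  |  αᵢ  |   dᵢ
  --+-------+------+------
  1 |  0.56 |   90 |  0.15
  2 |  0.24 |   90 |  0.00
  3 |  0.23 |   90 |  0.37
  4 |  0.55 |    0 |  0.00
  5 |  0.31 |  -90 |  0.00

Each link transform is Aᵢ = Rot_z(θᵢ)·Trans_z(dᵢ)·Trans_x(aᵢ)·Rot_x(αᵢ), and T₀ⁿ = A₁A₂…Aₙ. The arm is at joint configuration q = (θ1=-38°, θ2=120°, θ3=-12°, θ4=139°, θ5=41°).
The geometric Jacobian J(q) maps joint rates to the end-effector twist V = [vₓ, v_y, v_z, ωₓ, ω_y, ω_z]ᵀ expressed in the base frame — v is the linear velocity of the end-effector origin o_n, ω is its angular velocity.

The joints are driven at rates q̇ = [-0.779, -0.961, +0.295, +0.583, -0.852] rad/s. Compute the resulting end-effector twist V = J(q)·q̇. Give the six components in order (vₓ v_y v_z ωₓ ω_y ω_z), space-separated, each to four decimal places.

-0.5315 -0.7589 -1.0094 0.6089 0.4099 -0.5831

o_n = [0.9729, -0.8907, 0.3039]
J₁: ẑ×o_n = [0.8907, 0.9729, -0.0000], ω = ẑ
J2: z=[-0.6157, -0.7880, 0.0000] o=[0.4413, -0.3448, 0.1500] → [-0.1213, 0.0947, 0.7551, -0.6157, -0.7880, 0.0000]
J3: z=[0.6824, -0.5332, 0.5000] o=[0.3467, -0.2709, 0.3578] → [0.3387, 0.3499, -0.0891, 0.6824, -0.5332, 0.5000]
J4: z=[0.6841, 0.7068, -0.1801] o=[0.5400, -0.3612, 0.7377] → [-0.4020, 0.2188, -0.6682, 0.6841, 0.7068, -0.1801]
J5: z=[0.6841, 0.7068, -0.1801] o=[0.8931, -0.7466, 0.5665] → [-0.2116, 0.1653, -0.1550, 0.6841, 0.7068, -0.1801]
V = J·q̇ = [-0.5315, -0.7589, -1.0094, 0.6089, 0.4099, -0.5831]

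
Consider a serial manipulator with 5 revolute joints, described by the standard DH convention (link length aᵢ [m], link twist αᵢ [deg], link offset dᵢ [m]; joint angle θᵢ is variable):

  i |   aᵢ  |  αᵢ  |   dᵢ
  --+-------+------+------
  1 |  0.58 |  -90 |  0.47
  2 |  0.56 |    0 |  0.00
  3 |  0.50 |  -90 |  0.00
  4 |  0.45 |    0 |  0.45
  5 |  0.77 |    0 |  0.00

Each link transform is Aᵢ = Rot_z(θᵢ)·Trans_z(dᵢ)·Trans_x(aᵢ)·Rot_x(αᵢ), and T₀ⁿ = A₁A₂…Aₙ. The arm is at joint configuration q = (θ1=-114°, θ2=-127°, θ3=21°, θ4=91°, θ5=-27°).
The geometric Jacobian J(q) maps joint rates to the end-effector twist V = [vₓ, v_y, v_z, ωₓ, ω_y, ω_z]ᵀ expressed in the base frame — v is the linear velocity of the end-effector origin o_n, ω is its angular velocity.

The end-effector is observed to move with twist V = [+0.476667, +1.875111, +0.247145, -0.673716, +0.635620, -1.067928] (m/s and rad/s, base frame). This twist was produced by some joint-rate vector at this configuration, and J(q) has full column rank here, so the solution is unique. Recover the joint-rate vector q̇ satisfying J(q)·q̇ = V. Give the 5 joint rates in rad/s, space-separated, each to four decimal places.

o_n = [-1.2250, 0.0563, 1.8388]
J₁: ẑ×o_n = [-0.0563, -1.2250, 0.0000], ω = ẑ
J2: z=[0.9135, -0.4067, 0.0000] o=[-0.2359, -0.5299, 0.4700] → [-0.5568, -1.2505, 0.1331, 0.9135, -0.4067, 0.0000]
J3: z=[0.9135, -0.4067, 0.0000] o=[-0.0988, -0.2220, 0.9172] → [-0.3748, -0.8419, -0.2039, 0.9135, -0.4067, 0.0000]
J4: z=[-0.3910, -0.8782, 0.2756] o=[-0.0428, -0.0961, 1.3979] → [-0.4292, -0.1535, -1.0978, -0.3910, -0.8782, 0.2756]
J5: z=[-0.3910, -0.8782, 0.2756] o=[-0.6306, -0.3102, 1.5144] → [-0.3860, -0.0370, -0.6653, -0.3910, -0.8782, 0.2756]
q̇ = J⁺·V = [-0.9800, 0.0690, -0.9430, 0.3850, -0.7040]

-0.9800 0.0690 -0.9430 0.3850 -0.7040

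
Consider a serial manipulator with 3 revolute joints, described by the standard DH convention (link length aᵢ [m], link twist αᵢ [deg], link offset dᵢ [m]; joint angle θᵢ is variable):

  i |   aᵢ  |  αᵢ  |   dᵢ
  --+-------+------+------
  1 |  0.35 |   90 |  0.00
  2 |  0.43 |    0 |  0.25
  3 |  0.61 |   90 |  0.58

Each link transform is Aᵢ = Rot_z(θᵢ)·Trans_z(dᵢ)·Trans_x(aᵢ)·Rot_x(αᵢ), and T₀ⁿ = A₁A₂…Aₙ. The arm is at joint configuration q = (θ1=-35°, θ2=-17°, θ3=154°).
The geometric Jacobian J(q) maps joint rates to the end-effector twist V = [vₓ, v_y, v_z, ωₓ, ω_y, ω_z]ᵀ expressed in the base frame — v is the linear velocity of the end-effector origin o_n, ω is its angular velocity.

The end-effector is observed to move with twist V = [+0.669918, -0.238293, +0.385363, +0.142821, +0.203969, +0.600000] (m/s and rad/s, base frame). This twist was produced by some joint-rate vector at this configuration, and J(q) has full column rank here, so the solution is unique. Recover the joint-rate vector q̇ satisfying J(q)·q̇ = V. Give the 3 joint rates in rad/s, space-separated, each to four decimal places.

o_n = [-0.2180, -0.8606, 0.2903]
J₁: ẑ×o_n = [0.8606, -0.2180, 0.0000], ω = ẑ
J2: z=[-0.5736, -0.8192, 0.0000] o=[0.2867, -0.2008, 0.0000] → [-0.2378, 0.1665, -0.0349, -0.5736, -0.8192, 0.0000]
J3: z=[-0.5736, -0.8192, 0.0000] o=[0.4802, -0.6414, -0.1257] → [-0.3408, 0.2386, -0.4461, -0.5736, -0.8192, 0.0000]
q̇ = J⁺·V = [0.6000, 0.6670, -0.9160]

0.6000 0.6670 -0.9160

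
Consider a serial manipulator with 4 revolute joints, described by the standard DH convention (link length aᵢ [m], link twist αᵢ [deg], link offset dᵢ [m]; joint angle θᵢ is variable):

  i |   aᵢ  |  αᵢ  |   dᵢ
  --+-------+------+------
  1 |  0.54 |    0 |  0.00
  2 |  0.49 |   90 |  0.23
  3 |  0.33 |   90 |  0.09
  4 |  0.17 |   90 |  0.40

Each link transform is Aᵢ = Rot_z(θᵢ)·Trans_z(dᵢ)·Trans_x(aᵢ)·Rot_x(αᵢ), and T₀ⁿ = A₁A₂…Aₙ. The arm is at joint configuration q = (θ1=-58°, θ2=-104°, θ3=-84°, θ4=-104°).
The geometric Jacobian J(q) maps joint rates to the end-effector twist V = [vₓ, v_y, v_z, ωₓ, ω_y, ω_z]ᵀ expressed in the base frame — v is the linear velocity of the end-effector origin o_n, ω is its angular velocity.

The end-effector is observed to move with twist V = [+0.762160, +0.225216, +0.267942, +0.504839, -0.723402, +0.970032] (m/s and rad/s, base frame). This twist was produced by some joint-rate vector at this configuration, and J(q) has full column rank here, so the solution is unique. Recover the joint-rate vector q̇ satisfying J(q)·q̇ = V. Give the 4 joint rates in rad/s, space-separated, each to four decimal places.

0.8520 0.1450 -0.8440 0.2580

o_n = [0.1929, -0.5670, -0.0991]
J₁: ẑ×o_n = [0.5670, 0.1929, -0.0000], ω = ẑ
J2: z=[0.0000, 0.0000, 1.0000] o=[0.2862, -0.4579, 0.0000] → [0.1091, -0.0932, 0.0000, 0.0000, 0.0000, 1.0000]
J3: z=[-0.3090, 0.9511, 0.0000] o=[-0.1799, -0.6094, 0.2300] → [-0.3130, -0.1017, -0.3676, -0.3090, 0.9511, 0.0000]
J4: z=[0.9458, 0.3073, -0.1045] o=[-0.2405, -0.5344, -0.0982] → [-0.0037, -0.0444, -0.1640, 0.9458, 0.3073, -0.1045]
q̇ = J⁺·V = [0.8520, 0.1450, -0.8440, 0.2580]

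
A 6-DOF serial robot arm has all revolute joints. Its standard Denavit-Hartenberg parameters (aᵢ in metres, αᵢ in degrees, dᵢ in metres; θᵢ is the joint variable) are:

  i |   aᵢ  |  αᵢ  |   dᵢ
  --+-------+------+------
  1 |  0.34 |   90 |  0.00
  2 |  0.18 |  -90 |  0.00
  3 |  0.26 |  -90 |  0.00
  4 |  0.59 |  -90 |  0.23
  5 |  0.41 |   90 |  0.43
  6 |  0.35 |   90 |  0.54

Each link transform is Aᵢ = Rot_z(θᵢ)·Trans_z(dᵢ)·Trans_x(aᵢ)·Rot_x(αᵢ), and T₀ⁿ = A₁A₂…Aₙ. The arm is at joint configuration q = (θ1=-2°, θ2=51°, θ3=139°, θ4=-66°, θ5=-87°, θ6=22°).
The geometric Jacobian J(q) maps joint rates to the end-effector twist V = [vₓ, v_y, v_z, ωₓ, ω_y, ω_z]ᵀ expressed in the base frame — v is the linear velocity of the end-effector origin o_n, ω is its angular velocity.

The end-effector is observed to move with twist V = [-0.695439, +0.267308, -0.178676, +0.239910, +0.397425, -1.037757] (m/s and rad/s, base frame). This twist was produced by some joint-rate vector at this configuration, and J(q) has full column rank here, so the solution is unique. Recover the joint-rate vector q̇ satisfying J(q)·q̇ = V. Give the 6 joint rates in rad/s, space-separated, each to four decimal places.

o_n = [-0.2338, -0.2098, -0.9325]
J₁: ẑ×o_n = [0.2098, -0.2338, 0.0000], ω = ẑ
J2: z=[-0.0349, -0.9994, 0.0000] o=[0.3398, -0.0119, 0.0000] → [0.9320, -0.0325, -0.5663, -0.0349, -0.9994, 0.0000]
J3: z=[-0.7767, 0.0271, 0.6293] o=[0.4530, -0.0158, 0.1399] → [0.0930, -1.2651, 0.1693, -0.7767, 0.0271, 0.6293]
J4: z=[-0.4390, -0.7398, -0.5099] o=[0.3355, 0.1590, -0.0126] → [0.4926, -0.1135, -0.2593, -0.4390, -0.7398, -0.5099]
J5: z=[-0.0968, 0.6031, -0.7918] o=[-0.2925, 0.1647, 0.0686] → [-0.9003, -0.1434, 0.0009, -0.0968, 0.6031, -0.7918]
J6: z=[0.8691, -0.3365, -0.3626] o=[-0.5330, 0.1275, -0.4734] → [0.0322, 0.2905, -0.1925, 0.8691, -0.3365, -0.3626]
q̇ = J⁺·V = [-0.4340, 0.4600, -0.2070, -0.4380, 0.8860, -0.0130]

-0.4340 0.4600 -0.2070 -0.4380 0.8860 -0.0130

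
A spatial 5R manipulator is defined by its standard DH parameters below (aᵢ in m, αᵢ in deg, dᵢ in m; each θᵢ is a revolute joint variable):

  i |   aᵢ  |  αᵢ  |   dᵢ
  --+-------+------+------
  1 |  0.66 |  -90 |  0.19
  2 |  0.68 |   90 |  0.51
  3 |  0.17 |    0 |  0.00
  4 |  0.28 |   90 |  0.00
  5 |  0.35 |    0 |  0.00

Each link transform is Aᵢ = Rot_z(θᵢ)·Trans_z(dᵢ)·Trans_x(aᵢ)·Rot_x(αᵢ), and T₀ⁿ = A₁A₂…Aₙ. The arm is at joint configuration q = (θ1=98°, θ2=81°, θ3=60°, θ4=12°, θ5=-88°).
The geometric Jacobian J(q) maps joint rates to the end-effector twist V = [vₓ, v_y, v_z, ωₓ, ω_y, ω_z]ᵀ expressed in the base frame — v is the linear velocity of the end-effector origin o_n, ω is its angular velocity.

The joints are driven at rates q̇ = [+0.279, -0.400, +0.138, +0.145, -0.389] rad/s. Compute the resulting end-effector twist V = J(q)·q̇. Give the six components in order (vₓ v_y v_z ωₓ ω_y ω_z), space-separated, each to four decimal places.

-0.0427 0.0669 0.0539 0.2462 0.2584 0.6887

o_n = [-0.9884, 0.3138, -0.7095]
J₁: ẑ×o_n = [-0.3138, -0.9884, 0.0000], ω = ẑ
J2: z=[-0.9903, -0.1392, 0.0000] o=[-0.0919, 0.6536, 0.1900] → [0.1252, -0.8907, 0.2117, -0.9903, -0.1392, 0.0000]
J3: z=[-0.1375, 0.9781, 0.1564] o=[-0.6117, 0.6879, -0.4816] → [-0.1643, -0.0903, 0.4199, -0.1375, 0.9781, 0.1564]
J4: z=[-0.1375, 0.9781, 0.1564] o=[-0.7593, 0.6806, -0.5656] → [-0.0834, -0.0556, 0.2745, -0.1375, 0.9781, 0.1564]
J5: z=[0.2853, 0.1903, -0.9393] o=[-1.0249, 0.6570, -0.6510] → [-0.3335, -0.0176, -0.1048, 0.2853, 0.1903, -0.9393]
V = J·q̇ = [-0.0427, 0.0669, 0.0539, 0.2462, 0.2584, 0.6887]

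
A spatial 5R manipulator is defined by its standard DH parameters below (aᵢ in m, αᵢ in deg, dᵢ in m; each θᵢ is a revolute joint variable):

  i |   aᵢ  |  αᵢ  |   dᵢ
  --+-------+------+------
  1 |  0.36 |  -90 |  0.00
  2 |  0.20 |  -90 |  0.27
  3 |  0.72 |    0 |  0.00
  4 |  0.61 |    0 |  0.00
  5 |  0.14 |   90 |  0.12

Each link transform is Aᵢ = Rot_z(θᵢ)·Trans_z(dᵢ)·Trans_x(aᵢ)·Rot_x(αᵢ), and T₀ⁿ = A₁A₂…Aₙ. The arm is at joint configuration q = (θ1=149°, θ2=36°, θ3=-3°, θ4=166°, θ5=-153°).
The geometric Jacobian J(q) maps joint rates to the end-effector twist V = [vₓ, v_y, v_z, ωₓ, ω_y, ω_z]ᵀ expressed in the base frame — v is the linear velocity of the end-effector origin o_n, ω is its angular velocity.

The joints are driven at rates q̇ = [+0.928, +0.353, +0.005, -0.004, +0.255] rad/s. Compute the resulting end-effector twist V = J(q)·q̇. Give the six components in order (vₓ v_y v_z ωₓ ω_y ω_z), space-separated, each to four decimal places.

o_n = [-0.6306, 0.2564, -0.3754]
J₁: ẑ×o_n = [-0.2564, -0.6306, 0.0000], ω = ẑ
J2: z=[-0.5150, -0.8572, 0.0000] o=[-0.3086, 0.1854, 0.0000] → [0.3218, -0.1934, -0.3126, -0.5150, -0.8572, 0.0000]
J3: z=[0.5038, -0.3027, -0.8090] o=[-0.5863, 0.0373, -0.1176] → [0.2553, 0.1657, 0.0970, 0.5038, -0.3027, -0.8090]
J4: z=[0.5038, -0.3027, -0.8090] o=[-1.1043, 0.3046, -0.5402] → [-0.0889, -0.4663, 0.1191, 0.5038, -0.3027, -0.8090]
J5: z=[0.5038, -0.3027, -0.8090] o=[-0.6080, 0.2144, -0.1973] → [0.0879, 0.1081, 0.0143, 0.5038, -0.3027, -0.8090]
V = J·q̇ = [-0.1003, -0.6232, -0.1067, -0.0528, -0.3801, 0.7209]

-0.1003 -0.6232 -0.1067 -0.0528 -0.3801 0.7209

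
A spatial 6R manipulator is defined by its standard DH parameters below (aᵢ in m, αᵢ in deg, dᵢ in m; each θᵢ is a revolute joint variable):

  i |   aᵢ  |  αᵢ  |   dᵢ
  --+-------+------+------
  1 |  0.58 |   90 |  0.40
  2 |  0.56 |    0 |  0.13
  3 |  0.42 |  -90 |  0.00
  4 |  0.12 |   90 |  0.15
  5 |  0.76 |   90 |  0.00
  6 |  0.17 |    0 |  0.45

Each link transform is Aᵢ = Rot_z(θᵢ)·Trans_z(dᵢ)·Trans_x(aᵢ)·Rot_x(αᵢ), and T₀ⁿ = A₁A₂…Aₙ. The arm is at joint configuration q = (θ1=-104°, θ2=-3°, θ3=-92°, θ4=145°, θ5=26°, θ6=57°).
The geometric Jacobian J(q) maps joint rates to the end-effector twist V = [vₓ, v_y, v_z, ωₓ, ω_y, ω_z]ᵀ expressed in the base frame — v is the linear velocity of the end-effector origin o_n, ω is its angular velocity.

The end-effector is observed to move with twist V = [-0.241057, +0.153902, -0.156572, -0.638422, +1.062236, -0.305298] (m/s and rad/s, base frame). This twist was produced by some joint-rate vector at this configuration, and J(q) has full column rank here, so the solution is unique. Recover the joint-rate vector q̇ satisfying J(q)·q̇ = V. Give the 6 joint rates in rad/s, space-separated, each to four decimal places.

o_n = [0.2777, -1.4005, 0.7447]
J₁: ẑ×o_n = [1.4005, 0.2777, -0.0000], ω = ẑ
J2: z=[-0.9703, 0.2419, 0.0000] o=[-0.1403, -0.5628, 0.4000] → [0.0834, 0.3344, 0.7117, -0.9703, 0.2419, 0.0000]
J3: z=[-0.9703, 0.2419, 0.0000] o=[-0.4017, -1.0739, 0.3707] → [0.0905, 0.3629, 0.1525, -0.9703, 0.2419, 0.0000]
J4: z=[-0.2410, -0.9666, -0.0872] o=[-0.3929, -1.0384, -0.0477] → [-0.7975, 0.1325, 0.7355, -0.2410, -0.9666, -0.0872]
J5: z=[0.8069, -0.1497, -0.5714] o=[-0.3643, -1.2084, 0.0371] → [-0.2157, -0.9378, -0.0589, 0.8069, -0.1497, -0.5714]
J6: z=[0.4530, 0.7776, 0.4361] o=[-0.0763, -1.6725, 0.5655] → [0.0207, 0.0732, -0.1520, 0.4530, 0.7776, 0.4361]
q̇ = J⁺·V = [-0.5230, 0.2240, 0.7850, -0.5000, 0.0280, 0.4360]

-0.5230 0.2240 0.7850 -0.5000 0.0280 0.4360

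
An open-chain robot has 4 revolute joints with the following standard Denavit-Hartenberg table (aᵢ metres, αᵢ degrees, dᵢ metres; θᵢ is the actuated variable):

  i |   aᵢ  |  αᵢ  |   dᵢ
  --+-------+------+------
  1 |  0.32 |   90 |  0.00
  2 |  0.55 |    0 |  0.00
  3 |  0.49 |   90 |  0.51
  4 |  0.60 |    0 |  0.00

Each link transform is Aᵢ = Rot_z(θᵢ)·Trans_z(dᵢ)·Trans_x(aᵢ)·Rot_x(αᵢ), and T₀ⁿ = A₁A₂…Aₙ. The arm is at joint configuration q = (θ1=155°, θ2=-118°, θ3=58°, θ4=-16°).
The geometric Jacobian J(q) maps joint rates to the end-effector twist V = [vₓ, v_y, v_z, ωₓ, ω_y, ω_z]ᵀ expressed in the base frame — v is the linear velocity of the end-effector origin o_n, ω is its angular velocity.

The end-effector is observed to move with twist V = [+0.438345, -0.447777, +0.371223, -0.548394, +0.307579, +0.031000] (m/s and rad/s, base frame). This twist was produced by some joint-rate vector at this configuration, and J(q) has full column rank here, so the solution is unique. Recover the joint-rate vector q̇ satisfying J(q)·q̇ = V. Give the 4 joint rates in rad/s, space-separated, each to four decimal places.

o_n = [-0.3938, 0.5639, -1.4095]
J₁: ẑ×o_n = [-0.5639, -0.3938, 0.0000], ω = ẑ
J2: z=[0.4226, 0.9063, 0.0000] o=[-0.2900, 0.1352, 0.0000] → [-1.2774, 0.5957, 0.2752, 0.4226, 0.9063, 0.0000]
J3: z=[0.4226, 0.9063, 0.0000] o=[-0.0560, 0.0261, -0.4856] → [-0.8373, 0.3904, 0.5334, 0.4226, 0.9063, 0.0000]
J4: z=[0.7849, -0.3660, -0.5000] o=[-0.0625, 0.5919, -0.9100] → [0.1688, 0.5577, -0.1432, 0.7849, -0.3660, -0.5000]
q̇ = J⁺·V = [-0.3310, -0.9390, 0.9860, -0.7240]

-0.3310 -0.9390 0.9860 -0.7240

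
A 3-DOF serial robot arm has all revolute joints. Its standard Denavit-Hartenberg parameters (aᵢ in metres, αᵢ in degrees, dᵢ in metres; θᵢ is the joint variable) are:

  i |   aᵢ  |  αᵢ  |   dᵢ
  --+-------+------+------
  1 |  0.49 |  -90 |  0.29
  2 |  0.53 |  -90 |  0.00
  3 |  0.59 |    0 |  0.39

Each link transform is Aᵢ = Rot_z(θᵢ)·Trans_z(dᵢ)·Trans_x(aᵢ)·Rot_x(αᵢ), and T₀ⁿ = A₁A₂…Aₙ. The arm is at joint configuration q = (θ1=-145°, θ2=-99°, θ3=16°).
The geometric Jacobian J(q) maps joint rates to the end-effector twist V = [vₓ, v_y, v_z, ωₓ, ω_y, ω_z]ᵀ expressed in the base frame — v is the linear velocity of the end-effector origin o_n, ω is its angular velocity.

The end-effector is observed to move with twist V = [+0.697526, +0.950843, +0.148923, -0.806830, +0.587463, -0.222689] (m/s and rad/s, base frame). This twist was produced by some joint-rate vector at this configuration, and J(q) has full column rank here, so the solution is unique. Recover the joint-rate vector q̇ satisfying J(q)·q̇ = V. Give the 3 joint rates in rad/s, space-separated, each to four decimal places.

o_n = [-0.6696, -0.2703, 1.4346]
J₁: ẑ×o_n = [0.2703, -0.6696, 0.0000], ω = ẑ
J2: z=[0.5736, -0.8192, 0.0000] o=[-0.4014, -0.2811, 0.2900] → [-0.9376, -0.6565, -0.2136, 0.5736, -0.8192, 0.0000]
J3: z=[-0.8091, -0.5665, 0.1564] o=[-0.3335, -0.2335, 0.8135] → [-0.3461, 0.4500, -0.1606, -0.8091, -0.5665, 0.1564]
q̇ = J⁺·V = [-0.2740, -0.9440, 0.3280]

-0.2740 -0.9440 0.3280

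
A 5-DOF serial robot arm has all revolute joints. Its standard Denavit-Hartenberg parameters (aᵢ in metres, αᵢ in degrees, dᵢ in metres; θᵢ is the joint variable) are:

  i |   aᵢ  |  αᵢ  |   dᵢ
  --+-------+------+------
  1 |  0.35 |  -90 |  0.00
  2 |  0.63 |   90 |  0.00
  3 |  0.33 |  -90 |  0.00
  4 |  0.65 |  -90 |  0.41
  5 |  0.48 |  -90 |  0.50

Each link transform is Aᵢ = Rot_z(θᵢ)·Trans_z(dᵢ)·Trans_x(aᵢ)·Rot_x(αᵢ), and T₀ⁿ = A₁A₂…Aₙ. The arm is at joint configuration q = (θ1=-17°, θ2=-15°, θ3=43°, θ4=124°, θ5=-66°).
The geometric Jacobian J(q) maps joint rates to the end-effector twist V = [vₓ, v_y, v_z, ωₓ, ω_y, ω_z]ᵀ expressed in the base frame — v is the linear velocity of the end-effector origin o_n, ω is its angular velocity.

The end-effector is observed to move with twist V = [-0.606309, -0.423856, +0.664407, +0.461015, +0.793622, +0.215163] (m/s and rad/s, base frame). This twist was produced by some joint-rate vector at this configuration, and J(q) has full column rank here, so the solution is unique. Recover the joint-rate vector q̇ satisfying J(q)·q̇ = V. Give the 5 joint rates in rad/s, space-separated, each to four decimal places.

-0.0610 0.0100 0.7540 0.4600 -0.9680

o_n = [0.1803, 0.1964, -0.4990]
J₁: ẑ×o_n = [-0.1964, 0.1803, 0.0000], ω = ẑ
J2: z=[0.2924, 0.9563, 0.0000] o=[0.3347, -0.1023, 0.0000] → [-0.4772, 0.1459, 0.2350, 0.2924, 0.9563, 0.0000]
J3: z=[-0.2475, 0.0757, 0.9659] o=[0.9166, -0.2802, 0.1631] → [-0.5105, -0.8751, -0.0623, -0.2475, 0.0757, 0.9659]
J4: z=[-0.4161, 0.8920, -0.1765] o=[1.2054, -0.1332, 0.2255] → [-0.5881, -0.1205, 0.7772, -0.4161, 0.8920, -0.1765]
J5: z=[-0.8638, -0.3272, 0.3832] o=[0.8501, 0.0298, -0.4362] → [-0.0433, -0.3109, -0.3631, -0.8638, -0.3272, 0.3832]
q̇ = J⁺·V = [-0.0610, 0.0100, 0.7540, 0.4600, -0.9680]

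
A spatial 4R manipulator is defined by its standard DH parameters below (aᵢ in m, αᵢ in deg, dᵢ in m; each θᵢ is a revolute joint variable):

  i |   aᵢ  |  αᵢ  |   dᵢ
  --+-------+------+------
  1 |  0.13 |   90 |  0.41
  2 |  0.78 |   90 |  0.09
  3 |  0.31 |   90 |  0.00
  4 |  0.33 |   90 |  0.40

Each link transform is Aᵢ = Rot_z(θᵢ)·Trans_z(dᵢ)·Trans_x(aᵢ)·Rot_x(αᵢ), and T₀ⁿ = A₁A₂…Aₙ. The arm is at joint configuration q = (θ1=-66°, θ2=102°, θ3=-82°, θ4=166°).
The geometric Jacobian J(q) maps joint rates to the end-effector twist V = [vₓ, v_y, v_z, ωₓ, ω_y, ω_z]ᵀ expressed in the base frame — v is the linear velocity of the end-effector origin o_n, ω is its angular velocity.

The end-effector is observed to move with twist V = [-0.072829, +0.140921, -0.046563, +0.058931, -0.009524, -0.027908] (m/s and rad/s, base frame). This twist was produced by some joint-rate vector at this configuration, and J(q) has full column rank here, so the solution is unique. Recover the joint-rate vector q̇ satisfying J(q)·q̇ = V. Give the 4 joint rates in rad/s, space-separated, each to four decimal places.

0.5250 0.0270 -0.0830 0.5530

o_n = [0.0117, -0.1355, 0.8007]
J₁: ẑ×o_n = [0.1355, 0.0117, -0.0000], ω = ẑ
J2: z=[-0.9135, -0.4067, 0.0000] o=[0.0529, -0.1188, 0.4100] → [-0.1589, 0.3569, -0.0014, -0.9135, -0.4067, 0.0000]
J3: z=[0.3978, -0.8936, 0.2079] o=[-0.0953, -0.0072, 1.1730] → [0.3593, 0.1703, 0.0446, 0.3978, -0.8936, 0.2079]
J4: z=[0.2109, -0.1315, -0.9686] o=[0.1815, 0.1258, 1.2152] → [-0.1987, 0.2519, -0.0774, 0.2109, -0.1315, -0.9686]
q̇ = J⁺·V = [0.5250, 0.0270, -0.0830, 0.5530]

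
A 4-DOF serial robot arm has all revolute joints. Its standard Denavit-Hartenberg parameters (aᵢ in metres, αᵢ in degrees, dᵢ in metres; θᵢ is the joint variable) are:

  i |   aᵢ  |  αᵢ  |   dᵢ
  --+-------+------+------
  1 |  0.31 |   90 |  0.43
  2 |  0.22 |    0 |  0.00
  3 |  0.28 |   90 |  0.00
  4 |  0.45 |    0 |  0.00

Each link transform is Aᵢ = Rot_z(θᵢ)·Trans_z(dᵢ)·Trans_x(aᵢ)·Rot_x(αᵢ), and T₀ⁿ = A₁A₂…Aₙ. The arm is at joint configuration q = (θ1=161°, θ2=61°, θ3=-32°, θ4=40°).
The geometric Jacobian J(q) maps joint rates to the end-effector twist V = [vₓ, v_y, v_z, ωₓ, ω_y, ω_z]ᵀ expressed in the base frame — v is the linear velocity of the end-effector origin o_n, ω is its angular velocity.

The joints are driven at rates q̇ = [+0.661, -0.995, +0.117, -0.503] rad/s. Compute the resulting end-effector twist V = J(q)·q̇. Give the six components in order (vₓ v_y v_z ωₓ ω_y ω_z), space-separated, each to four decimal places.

-0.9973 -0.5133 -0.5153 -0.0553 -0.9096 1.1009

o_n = [-0.8164, 0.5870, 0.9253]
J₁: ẑ×o_n = [-0.5870, -0.8164, 0.0000], ω = ẑ
J2: z=[0.3256, 0.9455, 0.0000] o=[-0.2931, 0.1009, 0.4300] → [0.4683, -0.1612, 0.6531, 0.3256, 0.9455, 0.0000]
J3: z=[0.3256, 0.9455, 0.0000] o=[-0.3940, 0.1357, 0.6224] → [0.2864, -0.0986, 0.5464, 0.3256, 0.9455, 0.0000]
J4: z=[-0.4584, 0.1578, -0.8746] o=[-0.6255, 0.2154, 0.7582] → [0.3514, 0.2436, -0.1402, -0.4584, 0.1578, -0.8746]
V = J·q̇ = [-0.9973, -0.5133, -0.5153, -0.0553, -0.9096, 1.1009]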